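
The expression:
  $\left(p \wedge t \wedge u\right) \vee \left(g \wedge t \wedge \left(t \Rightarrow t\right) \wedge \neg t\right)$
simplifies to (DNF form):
$p \wedge t \wedge u$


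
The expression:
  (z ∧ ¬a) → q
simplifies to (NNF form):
a ∨ q ∨ ¬z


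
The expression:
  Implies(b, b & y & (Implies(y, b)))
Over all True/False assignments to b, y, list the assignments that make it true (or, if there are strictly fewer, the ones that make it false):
is false only for:
  b=True, y=False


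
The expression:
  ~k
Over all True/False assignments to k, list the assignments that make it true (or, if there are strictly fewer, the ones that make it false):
is true only for:
  k=False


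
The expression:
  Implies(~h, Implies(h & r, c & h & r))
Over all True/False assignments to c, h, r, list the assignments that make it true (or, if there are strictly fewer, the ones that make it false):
is always true.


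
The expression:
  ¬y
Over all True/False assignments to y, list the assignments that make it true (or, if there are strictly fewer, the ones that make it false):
is true only for:
  y=False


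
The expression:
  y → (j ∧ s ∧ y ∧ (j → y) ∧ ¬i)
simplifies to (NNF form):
(j ∧ s ∧ ¬i) ∨ ¬y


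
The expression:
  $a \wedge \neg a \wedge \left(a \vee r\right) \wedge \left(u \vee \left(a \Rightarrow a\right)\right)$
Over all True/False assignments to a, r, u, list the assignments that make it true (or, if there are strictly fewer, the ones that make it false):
is never true.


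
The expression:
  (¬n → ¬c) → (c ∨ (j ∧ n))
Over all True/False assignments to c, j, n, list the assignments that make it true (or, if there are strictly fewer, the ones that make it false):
is false only for:
  c=False, j=False, n=False;
  c=False, j=False, n=True;
  c=False, j=True, n=False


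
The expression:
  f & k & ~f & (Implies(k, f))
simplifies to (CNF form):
False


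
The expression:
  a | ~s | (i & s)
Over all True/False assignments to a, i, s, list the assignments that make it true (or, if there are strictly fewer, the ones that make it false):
is false only for:
  a=False, i=False, s=True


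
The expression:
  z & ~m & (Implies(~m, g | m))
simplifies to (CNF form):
g & z & ~m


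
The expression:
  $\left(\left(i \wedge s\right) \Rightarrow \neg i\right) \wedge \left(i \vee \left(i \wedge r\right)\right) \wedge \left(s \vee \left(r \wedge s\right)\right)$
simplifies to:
$\text{False}$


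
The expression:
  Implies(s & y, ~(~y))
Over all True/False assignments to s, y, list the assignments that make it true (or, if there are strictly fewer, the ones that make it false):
is always true.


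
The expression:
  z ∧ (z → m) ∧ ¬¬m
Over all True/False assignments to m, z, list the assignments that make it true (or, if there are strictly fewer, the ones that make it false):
is true only for:
  m=True, z=True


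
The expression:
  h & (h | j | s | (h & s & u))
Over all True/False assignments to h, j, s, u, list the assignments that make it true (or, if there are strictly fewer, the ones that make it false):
is true only for:
  h=True, j=False, s=False, u=False;
  h=True, j=False, s=False, u=True;
  h=True, j=False, s=True, u=False;
  h=True, j=False, s=True, u=True;
  h=True, j=True, s=False, u=False;
  h=True, j=True, s=False, u=True;
  h=True, j=True, s=True, u=False;
  h=True, j=True, s=True, u=True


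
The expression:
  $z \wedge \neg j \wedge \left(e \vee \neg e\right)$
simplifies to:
$z \wedge \neg j$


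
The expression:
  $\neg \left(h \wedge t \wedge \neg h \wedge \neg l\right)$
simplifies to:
$\text{True}$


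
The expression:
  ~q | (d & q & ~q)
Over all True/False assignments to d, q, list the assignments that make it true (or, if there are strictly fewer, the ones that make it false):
is true only for:
  d=False, q=False;
  d=True, q=False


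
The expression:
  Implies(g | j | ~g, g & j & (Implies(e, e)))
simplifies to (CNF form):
g & j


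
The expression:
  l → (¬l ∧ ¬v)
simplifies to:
¬l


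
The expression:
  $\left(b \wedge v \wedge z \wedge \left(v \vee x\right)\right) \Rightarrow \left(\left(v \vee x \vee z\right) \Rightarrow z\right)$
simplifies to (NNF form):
$\text{True}$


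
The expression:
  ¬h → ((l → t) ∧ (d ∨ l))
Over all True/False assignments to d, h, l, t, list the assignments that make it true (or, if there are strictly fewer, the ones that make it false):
is false only for:
  d=False, h=False, l=False, t=False;
  d=False, h=False, l=False, t=True;
  d=False, h=False, l=True, t=False;
  d=True, h=False, l=True, t=False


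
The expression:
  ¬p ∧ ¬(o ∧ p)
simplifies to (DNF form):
¬p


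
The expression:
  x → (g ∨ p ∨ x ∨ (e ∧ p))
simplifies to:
True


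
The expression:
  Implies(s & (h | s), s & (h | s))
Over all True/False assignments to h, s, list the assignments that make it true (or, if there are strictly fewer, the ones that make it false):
is always true.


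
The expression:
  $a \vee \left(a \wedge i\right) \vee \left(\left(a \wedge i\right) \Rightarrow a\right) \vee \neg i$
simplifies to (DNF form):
$\text{True}$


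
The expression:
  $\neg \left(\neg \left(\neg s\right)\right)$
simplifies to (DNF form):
$\neg s$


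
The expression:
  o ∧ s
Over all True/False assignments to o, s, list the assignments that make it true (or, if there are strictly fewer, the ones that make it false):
is true only for:
  o=True, s=True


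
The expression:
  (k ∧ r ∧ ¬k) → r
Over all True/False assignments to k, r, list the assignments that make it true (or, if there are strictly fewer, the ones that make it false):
is always true.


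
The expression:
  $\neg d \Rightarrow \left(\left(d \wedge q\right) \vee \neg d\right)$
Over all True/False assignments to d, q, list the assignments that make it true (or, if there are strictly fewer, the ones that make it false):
is always true.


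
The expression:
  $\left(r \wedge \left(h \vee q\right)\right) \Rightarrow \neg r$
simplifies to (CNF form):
$\left(\neg h \vee \neg r\right) \wedge \left(\neg q \vee \neg r\right)$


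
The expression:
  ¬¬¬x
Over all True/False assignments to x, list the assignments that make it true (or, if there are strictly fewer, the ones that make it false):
is true only for:
  x=False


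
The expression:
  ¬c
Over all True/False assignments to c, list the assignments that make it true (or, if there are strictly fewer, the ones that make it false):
is true only for:
  c=False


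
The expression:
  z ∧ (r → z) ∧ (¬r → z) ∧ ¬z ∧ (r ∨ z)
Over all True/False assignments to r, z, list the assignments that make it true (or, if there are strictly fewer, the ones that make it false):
is never true.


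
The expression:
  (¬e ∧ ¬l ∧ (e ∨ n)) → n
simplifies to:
True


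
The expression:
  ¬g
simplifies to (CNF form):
¬g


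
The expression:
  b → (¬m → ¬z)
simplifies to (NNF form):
m ∨ ¬b ∨ ¬z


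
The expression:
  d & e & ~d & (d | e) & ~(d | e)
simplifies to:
False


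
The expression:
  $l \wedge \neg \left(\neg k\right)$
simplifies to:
$k \wedge l$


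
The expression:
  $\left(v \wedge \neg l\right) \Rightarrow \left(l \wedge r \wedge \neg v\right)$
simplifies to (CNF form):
$l \vee \neg v$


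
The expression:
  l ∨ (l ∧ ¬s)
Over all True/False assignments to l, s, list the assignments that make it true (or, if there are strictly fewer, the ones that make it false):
is true only for:
  l=True, s=False;
  l=True, s=True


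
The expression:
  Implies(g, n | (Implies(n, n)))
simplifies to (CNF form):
True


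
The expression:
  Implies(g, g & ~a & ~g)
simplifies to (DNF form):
~g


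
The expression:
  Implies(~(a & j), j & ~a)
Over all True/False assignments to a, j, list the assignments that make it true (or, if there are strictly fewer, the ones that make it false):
is true only for:
  a=False, j=True;
  a=True, j=True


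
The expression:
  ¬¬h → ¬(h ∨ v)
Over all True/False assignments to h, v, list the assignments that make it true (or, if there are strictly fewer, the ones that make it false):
is true only for:
  h=False, v=False;
  h=False, v=True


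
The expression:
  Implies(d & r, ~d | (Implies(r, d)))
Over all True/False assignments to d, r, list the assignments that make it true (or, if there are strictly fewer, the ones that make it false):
is always true.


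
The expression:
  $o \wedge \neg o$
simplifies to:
$\text{False}$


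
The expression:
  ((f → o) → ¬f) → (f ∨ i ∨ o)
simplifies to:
f ∨ i ∨ o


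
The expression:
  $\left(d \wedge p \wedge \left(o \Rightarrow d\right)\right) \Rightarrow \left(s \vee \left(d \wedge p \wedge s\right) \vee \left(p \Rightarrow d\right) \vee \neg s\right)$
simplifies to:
$\text{True}$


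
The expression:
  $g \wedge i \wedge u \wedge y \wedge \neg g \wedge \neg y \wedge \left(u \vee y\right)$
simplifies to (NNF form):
$\text{False}$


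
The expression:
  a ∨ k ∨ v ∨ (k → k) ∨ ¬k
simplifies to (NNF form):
True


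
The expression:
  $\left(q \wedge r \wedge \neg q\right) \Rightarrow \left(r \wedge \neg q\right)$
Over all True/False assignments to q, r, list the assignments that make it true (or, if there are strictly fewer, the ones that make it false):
is always true.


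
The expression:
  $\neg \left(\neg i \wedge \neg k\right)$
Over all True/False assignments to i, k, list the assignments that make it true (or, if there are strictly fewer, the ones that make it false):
is false only for:
  i=False, k=False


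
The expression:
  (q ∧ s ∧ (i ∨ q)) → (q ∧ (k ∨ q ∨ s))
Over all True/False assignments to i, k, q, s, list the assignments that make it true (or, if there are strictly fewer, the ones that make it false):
is always true.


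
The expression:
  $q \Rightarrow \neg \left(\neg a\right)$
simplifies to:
$a \vee \neg q$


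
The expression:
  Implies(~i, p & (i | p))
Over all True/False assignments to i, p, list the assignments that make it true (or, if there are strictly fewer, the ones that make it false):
is false only for:
  i=False, p=False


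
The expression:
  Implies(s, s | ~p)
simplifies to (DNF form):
True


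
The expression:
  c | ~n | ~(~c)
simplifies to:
c | ~n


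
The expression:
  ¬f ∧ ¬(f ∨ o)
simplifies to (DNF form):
¬f ∧ ¬o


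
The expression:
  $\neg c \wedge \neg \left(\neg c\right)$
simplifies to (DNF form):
$\text{False}$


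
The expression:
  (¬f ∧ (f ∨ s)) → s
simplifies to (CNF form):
True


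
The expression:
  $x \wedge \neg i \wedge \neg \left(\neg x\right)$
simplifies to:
$x \wedge \neg i$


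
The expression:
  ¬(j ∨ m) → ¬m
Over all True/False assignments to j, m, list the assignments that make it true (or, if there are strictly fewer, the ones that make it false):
is always true.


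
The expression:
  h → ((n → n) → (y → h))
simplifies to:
True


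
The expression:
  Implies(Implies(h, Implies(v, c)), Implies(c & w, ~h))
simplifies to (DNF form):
~c | ~h | ~w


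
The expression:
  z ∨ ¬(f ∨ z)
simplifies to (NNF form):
z ∨ ¬f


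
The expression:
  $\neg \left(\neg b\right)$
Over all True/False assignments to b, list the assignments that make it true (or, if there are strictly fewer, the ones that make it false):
is true only for:
  b=True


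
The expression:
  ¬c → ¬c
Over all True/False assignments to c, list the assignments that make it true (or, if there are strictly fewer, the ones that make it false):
is always true.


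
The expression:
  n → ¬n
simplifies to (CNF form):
¬n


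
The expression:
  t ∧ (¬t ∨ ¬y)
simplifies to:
t ∧ ¬y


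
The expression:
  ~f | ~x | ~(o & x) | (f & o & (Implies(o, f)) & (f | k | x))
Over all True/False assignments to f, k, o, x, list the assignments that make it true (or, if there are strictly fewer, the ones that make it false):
is always true.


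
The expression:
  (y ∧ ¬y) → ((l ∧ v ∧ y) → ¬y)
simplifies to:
True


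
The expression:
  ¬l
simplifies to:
¬l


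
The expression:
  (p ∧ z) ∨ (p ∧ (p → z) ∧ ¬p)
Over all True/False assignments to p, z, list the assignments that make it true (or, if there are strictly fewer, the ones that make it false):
is true only for:
  p=True, z=True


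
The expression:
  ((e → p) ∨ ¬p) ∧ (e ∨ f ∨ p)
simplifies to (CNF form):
e ∨ f ∨ p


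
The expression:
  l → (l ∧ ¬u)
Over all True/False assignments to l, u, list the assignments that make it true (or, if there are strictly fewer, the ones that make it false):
is false only for:
  l=True, u=True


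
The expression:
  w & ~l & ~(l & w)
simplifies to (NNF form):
w & ~l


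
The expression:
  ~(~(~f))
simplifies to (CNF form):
~f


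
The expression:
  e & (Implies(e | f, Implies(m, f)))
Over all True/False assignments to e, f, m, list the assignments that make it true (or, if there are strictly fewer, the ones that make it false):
is true only for:
  e=True, f=False, m=False;
  e=True, f=True, m=False;
  e=True, f=True, m=True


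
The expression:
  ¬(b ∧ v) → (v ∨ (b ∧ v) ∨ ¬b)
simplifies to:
v ∨ ¬b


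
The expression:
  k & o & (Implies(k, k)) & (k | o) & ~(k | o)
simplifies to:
False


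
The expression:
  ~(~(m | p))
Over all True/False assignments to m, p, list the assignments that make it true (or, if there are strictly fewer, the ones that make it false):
is false only for:
  m=False, p=False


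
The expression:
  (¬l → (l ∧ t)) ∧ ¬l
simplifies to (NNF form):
False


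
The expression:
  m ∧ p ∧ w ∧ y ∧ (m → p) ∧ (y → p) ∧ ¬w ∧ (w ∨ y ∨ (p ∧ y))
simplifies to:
False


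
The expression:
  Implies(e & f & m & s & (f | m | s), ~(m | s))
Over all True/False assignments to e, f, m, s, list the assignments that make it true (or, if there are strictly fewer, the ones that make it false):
is false only for:
  e=True, f=True, m=True, s=True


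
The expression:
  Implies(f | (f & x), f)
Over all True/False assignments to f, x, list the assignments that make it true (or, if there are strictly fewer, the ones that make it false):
is always true.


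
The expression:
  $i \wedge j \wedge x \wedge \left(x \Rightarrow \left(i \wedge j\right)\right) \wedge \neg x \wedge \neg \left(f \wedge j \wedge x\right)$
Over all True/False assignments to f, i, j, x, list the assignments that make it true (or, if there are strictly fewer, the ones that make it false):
is never true.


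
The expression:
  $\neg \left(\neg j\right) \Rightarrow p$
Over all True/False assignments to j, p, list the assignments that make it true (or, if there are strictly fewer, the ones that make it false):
is false only for:
  j=True, p=False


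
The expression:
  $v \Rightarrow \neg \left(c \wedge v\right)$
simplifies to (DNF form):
$\neg c \vee \neg v$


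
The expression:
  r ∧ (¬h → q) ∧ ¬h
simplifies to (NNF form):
q ∧ r ∧ ¬h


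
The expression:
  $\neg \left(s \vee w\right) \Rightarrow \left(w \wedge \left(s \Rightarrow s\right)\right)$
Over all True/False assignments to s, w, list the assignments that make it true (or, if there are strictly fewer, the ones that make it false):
is false only for:
  s=False, w=False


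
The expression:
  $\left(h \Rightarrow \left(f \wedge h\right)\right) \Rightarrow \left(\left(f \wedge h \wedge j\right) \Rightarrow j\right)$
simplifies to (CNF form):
$\text{True}$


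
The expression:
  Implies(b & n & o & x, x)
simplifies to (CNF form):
True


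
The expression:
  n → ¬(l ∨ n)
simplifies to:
¬n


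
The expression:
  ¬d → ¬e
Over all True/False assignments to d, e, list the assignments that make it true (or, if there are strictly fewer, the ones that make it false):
is false only for:
  d=False, e=True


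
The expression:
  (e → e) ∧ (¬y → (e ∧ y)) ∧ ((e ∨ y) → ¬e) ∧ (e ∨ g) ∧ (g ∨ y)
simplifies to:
g ∧ y ∧ ¬e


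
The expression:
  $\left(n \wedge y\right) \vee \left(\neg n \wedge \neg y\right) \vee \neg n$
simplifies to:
$y \vee \neg n$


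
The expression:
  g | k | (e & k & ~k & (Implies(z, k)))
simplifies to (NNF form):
g | k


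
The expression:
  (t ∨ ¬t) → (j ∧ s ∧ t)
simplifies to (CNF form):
j ∧ s ∧ t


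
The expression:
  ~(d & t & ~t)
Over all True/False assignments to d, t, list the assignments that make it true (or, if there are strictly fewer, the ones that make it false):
is always true.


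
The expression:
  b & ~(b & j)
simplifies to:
b & ~j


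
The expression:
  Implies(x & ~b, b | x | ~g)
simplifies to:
True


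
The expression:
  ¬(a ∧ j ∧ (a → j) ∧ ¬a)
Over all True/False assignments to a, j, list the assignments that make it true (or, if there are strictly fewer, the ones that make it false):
is always true.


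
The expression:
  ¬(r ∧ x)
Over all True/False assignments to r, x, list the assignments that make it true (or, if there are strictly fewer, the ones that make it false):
is false only for:
  r=True, x=True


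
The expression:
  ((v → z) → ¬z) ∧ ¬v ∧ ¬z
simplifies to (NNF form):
¬v ∧ ¬z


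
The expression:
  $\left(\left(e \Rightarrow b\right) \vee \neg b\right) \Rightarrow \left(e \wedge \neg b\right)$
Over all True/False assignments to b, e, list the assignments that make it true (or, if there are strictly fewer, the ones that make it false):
is true only for:
  b=False, e=True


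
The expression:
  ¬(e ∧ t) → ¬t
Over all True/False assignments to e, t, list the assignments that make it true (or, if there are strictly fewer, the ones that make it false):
is false only for:
  e=False, t=True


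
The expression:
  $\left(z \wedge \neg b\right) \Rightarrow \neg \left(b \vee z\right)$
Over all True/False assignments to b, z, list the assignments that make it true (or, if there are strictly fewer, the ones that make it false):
is false only for:
  b=False, z=True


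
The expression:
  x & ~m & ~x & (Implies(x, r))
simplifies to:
False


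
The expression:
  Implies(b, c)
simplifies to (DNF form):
c | ~b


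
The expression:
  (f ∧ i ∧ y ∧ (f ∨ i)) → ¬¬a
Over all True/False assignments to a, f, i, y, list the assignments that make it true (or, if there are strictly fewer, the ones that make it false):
is false only for:
  a=False, f=True, i=True, y=True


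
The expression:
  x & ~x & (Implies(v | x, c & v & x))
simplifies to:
False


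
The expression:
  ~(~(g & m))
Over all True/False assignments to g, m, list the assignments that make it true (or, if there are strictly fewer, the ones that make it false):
is true only for:
  g=True, m=True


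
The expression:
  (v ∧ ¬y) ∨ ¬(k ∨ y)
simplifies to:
¬y ∧ (v ∨ ¬k)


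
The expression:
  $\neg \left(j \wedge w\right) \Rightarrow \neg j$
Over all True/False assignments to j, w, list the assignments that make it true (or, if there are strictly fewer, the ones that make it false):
is false only for:
  j=True, w=False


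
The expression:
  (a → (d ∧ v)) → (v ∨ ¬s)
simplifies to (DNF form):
a ∨ v ∨ ¬s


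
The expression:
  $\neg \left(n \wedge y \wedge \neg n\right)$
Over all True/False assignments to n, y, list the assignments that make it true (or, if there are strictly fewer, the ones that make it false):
is always true.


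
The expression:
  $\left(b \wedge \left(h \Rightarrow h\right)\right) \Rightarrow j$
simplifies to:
$j \vee \neg b$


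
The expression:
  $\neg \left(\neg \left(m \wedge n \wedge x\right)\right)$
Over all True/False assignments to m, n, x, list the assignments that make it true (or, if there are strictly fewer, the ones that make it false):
is true only for:
  m=True, n=True, x=True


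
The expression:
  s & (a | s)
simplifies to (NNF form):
s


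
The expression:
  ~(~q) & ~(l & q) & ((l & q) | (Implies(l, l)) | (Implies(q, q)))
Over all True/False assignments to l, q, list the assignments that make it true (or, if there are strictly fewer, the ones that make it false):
is true only for:
  l=False, q=True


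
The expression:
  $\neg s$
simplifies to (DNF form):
$\neg s$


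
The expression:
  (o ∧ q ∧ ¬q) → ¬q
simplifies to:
True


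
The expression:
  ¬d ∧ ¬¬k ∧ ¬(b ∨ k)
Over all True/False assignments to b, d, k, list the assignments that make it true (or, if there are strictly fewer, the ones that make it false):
is never true.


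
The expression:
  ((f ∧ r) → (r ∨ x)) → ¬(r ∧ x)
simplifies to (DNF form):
¬r ∨ ¬x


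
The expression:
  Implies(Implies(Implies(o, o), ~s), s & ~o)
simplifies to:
s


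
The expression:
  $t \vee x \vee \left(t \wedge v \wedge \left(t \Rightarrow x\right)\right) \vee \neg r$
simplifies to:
$t \vee x \vee \neg r$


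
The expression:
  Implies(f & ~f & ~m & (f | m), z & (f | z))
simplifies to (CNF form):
True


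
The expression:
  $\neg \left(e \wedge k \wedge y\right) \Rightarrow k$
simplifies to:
$k$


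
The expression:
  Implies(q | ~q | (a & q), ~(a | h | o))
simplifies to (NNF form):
~a & ~h & ~o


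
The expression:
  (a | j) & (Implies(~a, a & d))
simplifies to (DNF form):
a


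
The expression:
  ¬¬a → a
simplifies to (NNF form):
True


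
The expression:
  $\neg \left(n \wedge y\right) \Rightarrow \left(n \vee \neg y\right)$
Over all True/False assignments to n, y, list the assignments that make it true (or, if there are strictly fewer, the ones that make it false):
is false only for:
  n=False, y=True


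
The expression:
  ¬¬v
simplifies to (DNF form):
v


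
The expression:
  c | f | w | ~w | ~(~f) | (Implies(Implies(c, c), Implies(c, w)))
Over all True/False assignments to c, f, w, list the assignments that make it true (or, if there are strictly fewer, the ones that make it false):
is always true.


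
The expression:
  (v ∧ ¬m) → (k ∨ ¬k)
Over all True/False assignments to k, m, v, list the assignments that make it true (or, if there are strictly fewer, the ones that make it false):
is always true.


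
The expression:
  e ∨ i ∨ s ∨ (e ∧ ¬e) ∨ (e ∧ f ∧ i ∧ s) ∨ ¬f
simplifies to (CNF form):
e ∨ i ∨ s ∨ ¬f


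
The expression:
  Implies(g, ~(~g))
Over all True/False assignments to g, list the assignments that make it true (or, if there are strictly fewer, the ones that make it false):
is always true.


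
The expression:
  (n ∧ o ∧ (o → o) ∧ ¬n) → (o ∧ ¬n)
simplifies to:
True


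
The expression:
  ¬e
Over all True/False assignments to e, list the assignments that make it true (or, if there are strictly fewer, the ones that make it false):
is true only for:
  e=False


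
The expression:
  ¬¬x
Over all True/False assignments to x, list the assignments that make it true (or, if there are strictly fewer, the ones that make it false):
is true only for:
  x=True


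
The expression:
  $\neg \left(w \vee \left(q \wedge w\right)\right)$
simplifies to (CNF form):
$\neg w$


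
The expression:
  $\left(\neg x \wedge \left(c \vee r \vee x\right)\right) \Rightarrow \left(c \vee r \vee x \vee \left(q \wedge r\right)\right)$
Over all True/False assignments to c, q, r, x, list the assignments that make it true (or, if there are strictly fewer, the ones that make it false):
is always true.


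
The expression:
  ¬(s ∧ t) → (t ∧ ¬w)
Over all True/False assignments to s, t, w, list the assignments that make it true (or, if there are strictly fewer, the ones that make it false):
is true only for:
  s=False, t=True, w=False;
  s=True, t=True, w=False;
  s=True, t=True, w=True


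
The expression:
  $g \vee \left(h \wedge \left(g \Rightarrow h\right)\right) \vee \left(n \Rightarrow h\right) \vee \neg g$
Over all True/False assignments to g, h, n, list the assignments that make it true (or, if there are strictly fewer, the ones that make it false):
is always true.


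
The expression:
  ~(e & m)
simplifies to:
~e | ~m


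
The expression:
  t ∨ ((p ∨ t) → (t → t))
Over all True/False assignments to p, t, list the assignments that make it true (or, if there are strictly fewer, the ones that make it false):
is always true.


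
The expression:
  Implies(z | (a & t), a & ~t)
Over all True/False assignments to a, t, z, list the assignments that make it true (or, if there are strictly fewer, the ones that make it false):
is true only for:
  a=False, t=False, z=False;
  a=False, t=True, z=False;
  a=True, t=False, z=False;
  a=True, t=False, z=True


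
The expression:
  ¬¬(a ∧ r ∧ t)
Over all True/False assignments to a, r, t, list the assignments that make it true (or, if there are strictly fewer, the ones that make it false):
is true only for:
  a=True, r=True, t=True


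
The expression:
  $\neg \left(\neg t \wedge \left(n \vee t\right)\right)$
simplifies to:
$t \vee \neg n$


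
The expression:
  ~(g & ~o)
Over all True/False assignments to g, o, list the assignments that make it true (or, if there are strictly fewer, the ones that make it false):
is false only for:
  g=True, o=False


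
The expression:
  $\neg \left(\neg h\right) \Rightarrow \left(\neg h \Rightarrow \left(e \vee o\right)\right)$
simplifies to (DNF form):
$\text{True}$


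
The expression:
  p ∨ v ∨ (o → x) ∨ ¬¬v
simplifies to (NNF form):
p ∨ v ∨ x ∨ ¬o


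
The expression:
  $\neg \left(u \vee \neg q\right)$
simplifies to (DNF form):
$q \wedge \neg u$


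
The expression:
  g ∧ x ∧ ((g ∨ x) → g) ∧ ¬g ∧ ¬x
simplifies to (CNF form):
False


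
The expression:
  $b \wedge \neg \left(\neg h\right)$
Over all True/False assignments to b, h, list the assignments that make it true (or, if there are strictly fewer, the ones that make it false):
is true only for:
  b=True, h=True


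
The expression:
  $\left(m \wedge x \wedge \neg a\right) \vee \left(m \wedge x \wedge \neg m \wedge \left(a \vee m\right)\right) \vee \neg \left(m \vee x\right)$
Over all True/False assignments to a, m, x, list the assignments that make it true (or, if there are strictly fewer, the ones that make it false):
is true only for:
  a=False, m=False, x=False;
  a=False, m=True, x=True;
  a=True, m=False, x=False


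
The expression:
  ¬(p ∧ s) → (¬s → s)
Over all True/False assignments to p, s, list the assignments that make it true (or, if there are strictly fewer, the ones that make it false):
is true only for:
  p=False, s=True;
  p=True, s=True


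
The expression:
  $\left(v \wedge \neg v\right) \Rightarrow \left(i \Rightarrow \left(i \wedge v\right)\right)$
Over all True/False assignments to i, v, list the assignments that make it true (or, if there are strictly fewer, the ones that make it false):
is always true.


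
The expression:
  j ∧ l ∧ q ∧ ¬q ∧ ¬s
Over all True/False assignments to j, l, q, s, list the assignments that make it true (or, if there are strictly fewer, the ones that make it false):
is never true.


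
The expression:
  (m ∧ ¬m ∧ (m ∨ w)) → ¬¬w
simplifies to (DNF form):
True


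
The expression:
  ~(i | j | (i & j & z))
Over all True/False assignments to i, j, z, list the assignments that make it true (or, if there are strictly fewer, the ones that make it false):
is true only for:
  i=False, j=False, z=False;
  i=False, j=False, z=True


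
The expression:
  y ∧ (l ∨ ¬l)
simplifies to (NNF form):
y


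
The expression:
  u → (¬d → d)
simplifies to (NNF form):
d ∨ ¬u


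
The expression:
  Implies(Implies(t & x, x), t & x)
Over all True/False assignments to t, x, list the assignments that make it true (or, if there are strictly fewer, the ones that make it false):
is true only for:
  t=True, x=True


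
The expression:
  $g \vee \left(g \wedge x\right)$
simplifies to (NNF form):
$g$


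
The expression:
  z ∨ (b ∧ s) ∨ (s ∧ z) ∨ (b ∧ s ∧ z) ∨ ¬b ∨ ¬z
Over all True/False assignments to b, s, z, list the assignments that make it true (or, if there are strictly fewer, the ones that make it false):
is always true.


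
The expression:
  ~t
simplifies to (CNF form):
~t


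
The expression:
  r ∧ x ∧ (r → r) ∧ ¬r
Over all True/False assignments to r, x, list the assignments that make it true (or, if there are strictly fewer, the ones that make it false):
is never true.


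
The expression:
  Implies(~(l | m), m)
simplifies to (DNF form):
l | m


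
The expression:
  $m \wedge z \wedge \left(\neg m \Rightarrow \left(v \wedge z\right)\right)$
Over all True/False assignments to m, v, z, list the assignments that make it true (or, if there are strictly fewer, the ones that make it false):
is true only for:
  m=True, v=False, z=True;
  m=True, v=True, z=True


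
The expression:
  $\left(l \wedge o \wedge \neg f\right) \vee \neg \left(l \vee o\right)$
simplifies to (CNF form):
$\left(l \vee \neg o\right) \wedge \left(o \vee \neg l\right) \wedge \left(\neg f \vee \neg o\right)$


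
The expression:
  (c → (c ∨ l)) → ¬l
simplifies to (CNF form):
¬l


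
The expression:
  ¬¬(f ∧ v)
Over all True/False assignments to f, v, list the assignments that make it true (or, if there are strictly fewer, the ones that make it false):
is true only for:
  f=True, v=True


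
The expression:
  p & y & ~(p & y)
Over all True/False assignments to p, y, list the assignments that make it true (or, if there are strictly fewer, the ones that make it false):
is never true.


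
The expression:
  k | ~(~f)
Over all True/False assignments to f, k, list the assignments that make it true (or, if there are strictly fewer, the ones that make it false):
is false only for:
  f=False, k=False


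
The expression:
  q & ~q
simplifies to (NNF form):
False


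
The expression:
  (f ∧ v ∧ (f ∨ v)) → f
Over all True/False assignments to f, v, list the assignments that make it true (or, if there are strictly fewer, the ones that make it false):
is always true.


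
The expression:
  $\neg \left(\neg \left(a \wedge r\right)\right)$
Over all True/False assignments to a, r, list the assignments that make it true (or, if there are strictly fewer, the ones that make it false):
is true only for:
  a=True, r=True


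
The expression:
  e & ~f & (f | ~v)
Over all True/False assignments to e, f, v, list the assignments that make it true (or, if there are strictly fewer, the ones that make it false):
is true only for:
  e=True, f=False, v=False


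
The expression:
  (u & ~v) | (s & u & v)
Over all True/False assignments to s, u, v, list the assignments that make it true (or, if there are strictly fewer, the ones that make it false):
is true only for:
  s=False, u=True, v=False;
  s=True, u=True, v=False;
  s=True, u=True, v=True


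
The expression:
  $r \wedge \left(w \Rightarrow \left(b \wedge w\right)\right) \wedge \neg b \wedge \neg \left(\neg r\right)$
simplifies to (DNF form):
$r \wedge \neg b \wedge \neg w$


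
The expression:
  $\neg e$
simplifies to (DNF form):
$\neg e$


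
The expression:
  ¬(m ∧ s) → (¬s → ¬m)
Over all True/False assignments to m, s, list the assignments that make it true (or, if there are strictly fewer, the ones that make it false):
is false only for:
  m=True, s=False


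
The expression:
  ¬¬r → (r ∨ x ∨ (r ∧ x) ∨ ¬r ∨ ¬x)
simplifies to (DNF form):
True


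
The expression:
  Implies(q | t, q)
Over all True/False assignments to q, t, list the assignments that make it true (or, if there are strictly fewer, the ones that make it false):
is false only for:
  q=False, t=True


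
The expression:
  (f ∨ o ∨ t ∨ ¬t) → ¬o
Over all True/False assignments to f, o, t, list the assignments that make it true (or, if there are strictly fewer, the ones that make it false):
is true only for:
  f=False, o=False, t=False;
  f=False, o=False, t=True;
  f=True, o=False, t=False;
  f=True, o=False, t=True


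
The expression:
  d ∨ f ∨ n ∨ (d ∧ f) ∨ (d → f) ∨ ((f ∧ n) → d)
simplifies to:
True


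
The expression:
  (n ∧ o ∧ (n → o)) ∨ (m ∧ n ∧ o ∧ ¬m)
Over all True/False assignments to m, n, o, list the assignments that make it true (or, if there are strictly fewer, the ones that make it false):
is true only for:
  m=False, n=True, o=True;
  m=True, n=True, o=True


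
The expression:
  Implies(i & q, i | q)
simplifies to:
True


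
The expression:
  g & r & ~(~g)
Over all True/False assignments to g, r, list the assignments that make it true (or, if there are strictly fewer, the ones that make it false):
is true only for:
  g=True, r=True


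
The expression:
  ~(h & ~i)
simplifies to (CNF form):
i | ~h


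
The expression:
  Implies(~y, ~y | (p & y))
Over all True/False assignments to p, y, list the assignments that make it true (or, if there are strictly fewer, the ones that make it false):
is always true.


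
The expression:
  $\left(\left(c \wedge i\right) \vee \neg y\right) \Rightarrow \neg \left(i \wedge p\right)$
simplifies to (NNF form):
$\left(y \wedge \neg c\right) \vee \neg i \vee \neg p$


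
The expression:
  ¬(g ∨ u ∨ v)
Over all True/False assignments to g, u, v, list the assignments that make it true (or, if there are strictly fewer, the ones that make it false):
is true only for:
  g=False, u=False, v=False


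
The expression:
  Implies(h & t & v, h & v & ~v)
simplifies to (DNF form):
~h | ~t | ~v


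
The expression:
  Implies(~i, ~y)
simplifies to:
i | ~y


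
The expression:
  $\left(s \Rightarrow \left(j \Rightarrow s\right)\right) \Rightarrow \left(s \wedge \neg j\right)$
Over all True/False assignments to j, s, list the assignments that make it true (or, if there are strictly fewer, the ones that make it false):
is true only for:
  j=False, s=True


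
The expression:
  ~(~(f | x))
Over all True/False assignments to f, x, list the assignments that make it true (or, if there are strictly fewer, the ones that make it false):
is false only for:
  f=False, x=False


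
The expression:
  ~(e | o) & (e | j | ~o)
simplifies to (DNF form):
~e & ~o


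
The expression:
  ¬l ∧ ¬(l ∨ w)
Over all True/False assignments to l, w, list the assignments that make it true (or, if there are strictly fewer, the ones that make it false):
is true only for:
  l=False, w=False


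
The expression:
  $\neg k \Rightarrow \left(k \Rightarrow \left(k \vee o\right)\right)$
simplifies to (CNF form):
$\text{True}$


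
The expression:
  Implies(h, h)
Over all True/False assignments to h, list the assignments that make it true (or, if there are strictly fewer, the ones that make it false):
is always true.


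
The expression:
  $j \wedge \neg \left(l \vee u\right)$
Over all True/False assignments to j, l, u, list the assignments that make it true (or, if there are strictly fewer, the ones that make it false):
is true only for:
  j=True, l=False, u=False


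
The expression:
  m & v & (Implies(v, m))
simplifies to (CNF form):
m & v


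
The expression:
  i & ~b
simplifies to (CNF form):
i & ~b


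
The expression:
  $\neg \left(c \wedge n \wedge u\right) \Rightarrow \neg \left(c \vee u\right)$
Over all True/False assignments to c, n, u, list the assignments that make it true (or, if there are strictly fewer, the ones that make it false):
is true only for:
  c=False, n=False, u=False;
  c=False, n=True, u=False;
  c=True, n=True, u=True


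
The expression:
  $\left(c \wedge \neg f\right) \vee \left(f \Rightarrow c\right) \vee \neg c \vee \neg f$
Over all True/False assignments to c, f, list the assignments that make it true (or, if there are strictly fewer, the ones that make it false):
is always true.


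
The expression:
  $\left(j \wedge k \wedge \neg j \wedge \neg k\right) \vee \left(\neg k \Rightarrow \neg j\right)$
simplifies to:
$k \vee \neg j$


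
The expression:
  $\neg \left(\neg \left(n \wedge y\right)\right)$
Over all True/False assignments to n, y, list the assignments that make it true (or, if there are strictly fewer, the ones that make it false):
is true only for:
  n=True, y=True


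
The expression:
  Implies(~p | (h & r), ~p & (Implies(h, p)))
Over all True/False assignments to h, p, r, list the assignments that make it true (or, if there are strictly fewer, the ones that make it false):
is false only for:
  h=True, p=False, r=False;
  h=True, p=False, r=True;
  h=True, p=True, r=True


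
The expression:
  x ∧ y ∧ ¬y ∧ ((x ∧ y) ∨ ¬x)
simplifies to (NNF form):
False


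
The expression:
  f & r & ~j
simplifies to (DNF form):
f & r & ~j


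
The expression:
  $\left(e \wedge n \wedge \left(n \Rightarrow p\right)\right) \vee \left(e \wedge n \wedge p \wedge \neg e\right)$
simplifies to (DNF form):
$e \wedge n \wedge p$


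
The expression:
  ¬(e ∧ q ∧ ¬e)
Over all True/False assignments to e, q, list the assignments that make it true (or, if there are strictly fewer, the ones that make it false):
is always true.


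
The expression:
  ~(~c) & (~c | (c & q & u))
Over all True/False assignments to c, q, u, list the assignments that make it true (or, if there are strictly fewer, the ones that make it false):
is true only for:
  c=True, q=True, u=True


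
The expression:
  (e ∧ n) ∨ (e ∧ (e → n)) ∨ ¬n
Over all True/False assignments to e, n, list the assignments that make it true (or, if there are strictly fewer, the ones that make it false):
is false only for:
  e=False, n=True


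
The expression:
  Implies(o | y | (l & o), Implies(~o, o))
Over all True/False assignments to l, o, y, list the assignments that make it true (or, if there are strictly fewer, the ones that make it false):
is false only for:
  l=False, o=False, y=True;
  l=True, o=False, y=True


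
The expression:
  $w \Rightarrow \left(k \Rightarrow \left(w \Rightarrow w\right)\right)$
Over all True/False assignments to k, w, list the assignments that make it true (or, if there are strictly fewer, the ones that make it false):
is always true.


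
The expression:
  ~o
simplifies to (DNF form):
~o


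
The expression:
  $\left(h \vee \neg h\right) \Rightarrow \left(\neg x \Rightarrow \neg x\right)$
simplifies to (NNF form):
$\text{True}$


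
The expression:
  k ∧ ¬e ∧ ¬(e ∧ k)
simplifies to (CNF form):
k ∧ ¬e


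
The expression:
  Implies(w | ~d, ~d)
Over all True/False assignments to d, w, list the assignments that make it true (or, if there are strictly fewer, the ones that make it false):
is false only for:
  d=True, w=True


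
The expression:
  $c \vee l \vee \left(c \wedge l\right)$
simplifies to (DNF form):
$c \vee l$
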